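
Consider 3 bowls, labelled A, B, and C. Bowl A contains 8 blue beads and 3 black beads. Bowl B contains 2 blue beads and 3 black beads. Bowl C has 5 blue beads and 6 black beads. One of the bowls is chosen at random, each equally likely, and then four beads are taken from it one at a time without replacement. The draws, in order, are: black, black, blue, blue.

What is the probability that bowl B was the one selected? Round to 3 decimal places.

0.458

For each hypothesis, P(data | H) works out to: P(data | bowl A) = (3/11)(2/10)(8/9)(7/8) = 7/165; P(data | bowl B) = (3/5)(2/4)(2/3)(1/2) = 1/10; P(data | bowl C) = (6/11)(5/10)(5/9)(4/8) = 5/66.
Multiplying each by its prior: 1/3 · 7/165 = 7/495, 1/3 · 1/10 = 1/30, 1/3 · 5/66 = 5/198; these sum to 4/55.
By Bayes' rule, P(bowl B | data) = (1/30) / (4/55) = 11/24.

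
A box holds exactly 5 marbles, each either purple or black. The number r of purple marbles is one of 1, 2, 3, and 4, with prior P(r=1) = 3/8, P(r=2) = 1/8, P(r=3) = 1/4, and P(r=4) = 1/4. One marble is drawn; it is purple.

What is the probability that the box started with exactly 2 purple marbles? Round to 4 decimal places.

0.1053

The likelihood of this draw under each hypothesis: P(data | r = 1) = (1/5) = 1/5; P(data | r = 2) = (2/5) = 2/5; P(data | r = 3) = (3/5) = 3/5; P(data | r = 4) = (4/5) = 4/5.
The prior-weighted likelihoods are 3/8 · 1/5 = 3/40, 1/8 · 2/5 = 1/20, 1/4 · 3/5 = 3/20, 1/4 · 4/5 = 1/5; these sum to 19/40.
Hence P(r = 2 | data) = (1/20) / (19/40) = 2/19.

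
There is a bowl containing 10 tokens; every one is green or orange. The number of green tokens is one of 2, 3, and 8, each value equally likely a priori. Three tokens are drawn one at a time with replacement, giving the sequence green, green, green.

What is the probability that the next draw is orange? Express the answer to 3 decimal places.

0.233

The likelihood of the observed sequence under each hypothesis: P(data | r = 2) = (2/10)(2/10)(2/10) = 0.008; P(data | r = 3) = (3/10)(3/10)(3/10) = 0.027; P(data | r = 8) = (8/10)(8/10)(8/10) = 0.512.
The prior-weighted likelihoods are 1/3 · 0.008 = 0.0026667, 1/3 · 0.027 = 0.009, 1/3 · 0.512 = 0.17067; these sum to 0.18233.
Dividing through by the total gives posterior P(r = 2 | data) = 0.014625, P(r = 3 | data) = 0.04936, P(r = 8 | data) = 0.93601.
So P(orange next | data) = Σ P(orange next | H) P(H | data) = (4/5)(0.014625) + (7/10)(0.04936) + (1/5)(0.93601) = 0.23346.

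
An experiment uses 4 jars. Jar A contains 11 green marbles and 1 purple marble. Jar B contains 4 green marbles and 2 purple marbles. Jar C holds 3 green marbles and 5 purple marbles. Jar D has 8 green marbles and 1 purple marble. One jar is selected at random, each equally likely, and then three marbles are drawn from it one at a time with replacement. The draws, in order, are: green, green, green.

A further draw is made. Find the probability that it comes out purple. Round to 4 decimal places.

Under each hypothesis, the probability of the observed sequence is: P(data | jar A) = (11/12)(11/12)(11/12) = 0.77025; P(data | jar B) = (4/6)(4/6)(4/6) = 0.2963; P(data | jar C) = (3/8)(3/8)(3/8) = 0.052734; P(data | jar D) = (8/9)(8/9)(8/9) = 0.70233.
Multiplying each by its prior: 1/4 · 0.77025 = 0.19256, 1/4 · 0.2963 = 0.074074, 1/4 · 0.052734 = 0.013184, 1/4 · 0.70233 = 0.17558; with total 0.4554.
The posterior is then P(jar A | data) = 0.42284, P(jar B | data) = 0.16266, P(jar C | data) = 0.028949, P(jar D | data) = 0.38555.
Averaging over the posterior, P(purple next | data) = (1/12)(0.42284) + (1/3)(0.16266) + (5/8)(0.028949) + (1/9)(0.38555) = 0.15039.

0.1504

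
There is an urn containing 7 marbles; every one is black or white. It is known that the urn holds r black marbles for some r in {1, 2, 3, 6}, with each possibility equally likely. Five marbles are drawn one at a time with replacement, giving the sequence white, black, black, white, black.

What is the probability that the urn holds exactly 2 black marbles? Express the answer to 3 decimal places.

0.226

The likelihood of the observed sequence under each hypothesis: P(data | r = 1) = (6/7)(1/7)(1/7)(6/7)(1/7) = 0.002142; P(data | r = 2) = (5/7)(2/7)(2/7)(5/7)(2/7) = 0.0119; P(data | r = 3) = (4/7)(3/7)(3/7)(4/7)(3/7) = 0.025704; P(data | r = 6) = (1/7)(6/7)(6/7)(1/7)(6/7) = 0.012852.
The prior-weighted likelihoods are 1/4 · 0.002142 = 0.00053549, 1/4 · 0.0119 = 0.002975, 1/4 · 0.025704 = 0.0064259, 1/4 · 0.012852 = 0.0032129; these sum to 0.013149.
Therefore the posterior P(r = 2 | data) = (0.002975) / (0.013149) = 0.22624.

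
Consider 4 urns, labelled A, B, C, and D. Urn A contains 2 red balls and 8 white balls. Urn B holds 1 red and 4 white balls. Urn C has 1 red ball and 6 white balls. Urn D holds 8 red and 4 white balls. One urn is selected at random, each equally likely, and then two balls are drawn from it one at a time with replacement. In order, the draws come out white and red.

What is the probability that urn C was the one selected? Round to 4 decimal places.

0.1842

Compute the likelihood of the observed sequence for each case: P(data | urn A) = (8/10)(2/10) = 0.16; P(data | urn B) = (4/5)(1/5) = 0.16; P(data | urn C) = (6/7)(1/7) = 0.12245; P(data | urn D) = (4/12)(8/12) = 0.22222.
Weighting by the prior gives 1/4 · 0.16 = 0.04, 1/4 · 0.16 = 0.04, 1/4 · 0.12245 = 0.030612, 1/4 · 0.22222 = 0.055556; these sum to 0.16617.
Therefore the posterior P(urn C | data) = (0.030612) / (0.16617) = 0.18422.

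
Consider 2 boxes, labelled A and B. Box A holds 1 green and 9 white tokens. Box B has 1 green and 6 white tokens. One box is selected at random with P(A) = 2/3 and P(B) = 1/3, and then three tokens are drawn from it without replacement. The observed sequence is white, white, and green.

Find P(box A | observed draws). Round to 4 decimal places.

0.5833

The likelihood of the observed sequence under each hypothesis: P(data | box A) = (9/10)(8/9)(1/8) = 1/10; P(data | box B) = (6/7)(5/6)(1/5) = 1/7.
The prior-weighted likelihoods are 2/3 · 1/10 = 1/15, 1/3 · 1/7 = 1/21; these sum to 4/35.
So P(box A | data) = (1/15) / (4/35) = 7/12.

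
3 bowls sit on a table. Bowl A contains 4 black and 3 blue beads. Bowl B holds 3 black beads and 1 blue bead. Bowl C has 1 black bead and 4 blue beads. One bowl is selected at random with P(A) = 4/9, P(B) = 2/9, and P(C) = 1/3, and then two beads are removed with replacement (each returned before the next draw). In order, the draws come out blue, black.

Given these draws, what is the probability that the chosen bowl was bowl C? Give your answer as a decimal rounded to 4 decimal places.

0.2616

The likelihood of the observed sequence under each hypothesis: P(data | bowl A) = (3/7)(4/7) = 0.2449; P(data | bowl B) = (1/4)(3/4) = 0.1875; P(data | bowl C) = (4/5)(1/5) = 0.16.
Weighting by the prior gives 4/9 · 0.2449 = 0.10884, 2/9 · 0.1875 = 0.041667, 1/3 · 0.16 = 0.053333; summing to 0.20384.
Hence P(bowl C | data) = (0.053333) / (0.20384) = 0.26164.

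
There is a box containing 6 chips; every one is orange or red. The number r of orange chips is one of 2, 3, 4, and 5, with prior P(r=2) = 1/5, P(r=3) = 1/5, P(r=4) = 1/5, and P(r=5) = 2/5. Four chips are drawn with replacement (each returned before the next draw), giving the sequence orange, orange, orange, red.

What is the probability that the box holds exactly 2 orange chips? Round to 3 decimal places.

0.065

Compute the likelihood of the observed sequence for each case: P(data | r = 2) = (2/6)(2/6)(2/6)(4/6) = 0.024691; P(data | r = 3) = (3/6)(3/6)(3/6)(3/6) = 0.0625; P(data | r = 4) = (4/6)(4/6)(4/6)(2/6) = 0.098765; P(data | r = 5) = (5/6)(5/6)(5/6)(1/6) = 0.096451.
The prior-weighted likelihoods are 1/5 · 0.024691 = 0.0049383, 1/5 · 0.0625 = 0.0125, 1/5 · 0.098765 = 0.019753, 2/5 · 0.096451 = 0.03858; these sum to 0.075772.
Therefore the posterior P(r = 2 | data) = (0.0049383) / (0.075772) = 0.065173.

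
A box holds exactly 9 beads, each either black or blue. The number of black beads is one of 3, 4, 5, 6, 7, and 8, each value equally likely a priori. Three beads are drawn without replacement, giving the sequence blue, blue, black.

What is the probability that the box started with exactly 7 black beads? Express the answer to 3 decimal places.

Under each hypothesis, the probability of the observed sequence is: P(data | r = 3) = (6/9)(5/8)(3/7) = 5/28; P(data | r = 4) = (5/9)(4/8)(4/7) = 10/63; P(data | r = 5) = (4/9)(3/8)(5/7) = 5/42; P(data | r = 6) = (3/9)(2/8)(6/7) = 1/14; P(data | r = 7) = (2/9)(1/8)(7/7) = 1/36; P(data | r = 8) = (1/9)(0/8) = 0.
Multiplying each by its prior: 1/6 · 5/28 = 5/168, 1/6 · 10/63 = 5/189, 1/6 · 5/42 = 5/252, 1/6 · 1/14 = 1/84, 1/6 · 1/36 = 1/216, 1/6 · 0 = 0; summing to 5/54.
Hence P(r = 7 | data) = (1/216) / (5/54) = 1/20.

0.050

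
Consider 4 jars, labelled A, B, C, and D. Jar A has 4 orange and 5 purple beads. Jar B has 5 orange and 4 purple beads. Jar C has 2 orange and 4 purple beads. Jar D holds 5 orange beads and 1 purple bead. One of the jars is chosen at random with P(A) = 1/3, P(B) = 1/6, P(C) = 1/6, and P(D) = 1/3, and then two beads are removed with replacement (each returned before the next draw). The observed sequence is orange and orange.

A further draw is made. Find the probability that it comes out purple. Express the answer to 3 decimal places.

0.300

Compute the likelihood of the observed sequence for each case: P(data | jar A) = (4/9)(4/9) = 16/81; P(data | jar B) = (5/9)(5/9) = 25/81; P(data | jar C) = (2/6)(2/6) = 1/9; P(data | jar D) = (5/6)(5/6) = 25/36.
Weighting by the prior gives 1/3 · 16/81 = 16/243, 1/6 · 25/81 = 25/486, 1/6 · 1/9 = 1/54, 1/3 · 25/36 = 25/108; with total 119/324.
Normalising, the posterior is P(jar A | data) = 0.17927, P(jar B | data) = 0.14006, P(jar C | data) = 0.05042, P(jar D | data) = 0.63025.
The predictive probability is P(purple next | data) = (5/9)(0.17927) + (4/9)(0.14006) + (2/3)(0.05042) + (1/6)(0.63025) = 0.3005.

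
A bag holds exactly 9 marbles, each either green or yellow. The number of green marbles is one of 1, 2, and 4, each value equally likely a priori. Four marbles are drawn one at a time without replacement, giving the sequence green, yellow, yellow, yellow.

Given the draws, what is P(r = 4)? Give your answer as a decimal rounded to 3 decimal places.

0.241

Compute the likelihood of the observed sequence for each case: P(data | r = 1) = (1/9)(8/8)(7/7)(6/6) = 1/9; P(data | r = 2) = (2/9)(7/8)(6/7)(5/6) = 5/36; P(data | r = 4) = (4/9)(5/8)(4/7)(3/6) = 5/63.
Multiplying each by its prior: 1/3 · 1/9 = 1/27, 1/3 · 5/36 = 5/108, 1/3 · 5/63 = 5/189; these sum to 83/756.
By Bayes' rule, P(r = 4 | data) = (5/189) / (83/756) = 20/83.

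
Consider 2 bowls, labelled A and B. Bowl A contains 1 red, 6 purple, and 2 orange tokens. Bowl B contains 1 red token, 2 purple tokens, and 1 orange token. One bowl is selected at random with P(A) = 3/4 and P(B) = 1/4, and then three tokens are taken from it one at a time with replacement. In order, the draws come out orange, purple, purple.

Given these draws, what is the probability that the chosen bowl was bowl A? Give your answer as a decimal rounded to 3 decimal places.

0.826

The likelihood of the observed sequence under each hypothesis: P(data | bowl A) = (2/9)(6/9)(6/9) = 0.098765; P(data | bowl B) = (1/4)(2/4)(2/4) = 0.0625.
Multiplying each by its prior: 3/4 · 0.098765 = 0.074074, 1/4 · 0.0625 = 0.015625; these sum to 0.089699.
Therefore the posterior P(bowl A | data) = (0.074074) / (0.089699) = 0.82581.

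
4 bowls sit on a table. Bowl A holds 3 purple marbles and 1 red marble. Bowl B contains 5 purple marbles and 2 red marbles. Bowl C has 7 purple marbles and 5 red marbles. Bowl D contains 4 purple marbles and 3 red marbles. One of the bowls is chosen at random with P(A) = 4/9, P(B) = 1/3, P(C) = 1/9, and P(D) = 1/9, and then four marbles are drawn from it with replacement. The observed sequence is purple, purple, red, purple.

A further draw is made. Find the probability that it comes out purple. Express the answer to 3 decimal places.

For each hypothesis, P(data | H) works out to: P(data | bowl A) = (3/4)(3/4)(1/4)(3/4) = 0.10547; P(data | bowl B) = (5/7)(5/7)(2/7)(5/7) = 0.10412; P(data | bowl C) = (7/12)(7/12)(5/12)(7/12) = 0.082706; P(data | bowl D) = (4/7)(4/7)(3/7)(4/7) = 0.079967.
Multiplying each by its prior: 4/9 · 0.10547 = 0.046875, 1/3 · 0.10412 = 0.034708, 1/9 · 0.082706 = 0.0091896, 1/9 · 0.079967 = 0.0088852; these sum to 0.099658.
The posterior is then P(bowl A | data) = 0.47036, P(bowl B | data) = 0.34827, P(bowl C | data) = 0.092212, P(bowl D | data) = 0.089157.
Averaging over the posterior, P(purple next | data) = (3/4)(0.47036) + (5/7)(0.34827) + (7/12)(0.092212) + (4/7)(0.089157) = 0.70627.

0.706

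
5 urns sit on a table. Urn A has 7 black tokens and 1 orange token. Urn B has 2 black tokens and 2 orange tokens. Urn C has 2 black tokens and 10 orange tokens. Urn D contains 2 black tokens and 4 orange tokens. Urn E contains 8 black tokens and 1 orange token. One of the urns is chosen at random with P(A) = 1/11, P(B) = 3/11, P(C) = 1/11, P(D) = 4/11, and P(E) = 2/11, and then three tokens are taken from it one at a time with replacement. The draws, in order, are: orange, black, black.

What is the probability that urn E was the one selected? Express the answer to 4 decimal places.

0.1818

Under each hypothesis, the probability of the observed sequence is: P(data | urn A) = (1/8)(7/8)(7/8) = 0.095703; P(data | urn B) = (2/4)(2/4)(2/4) = 0.125; P(data | urn C) = (10/12)(2/12)(2/12) = 0.023148; P(data | urn D) = (4/6)(2/6)(2/6) = 0.074074; P(data | urn E) = (1/9)(8/9)(8/9) = 0.087791.
Weighting by the prior gives 1/11 · 0.095703 = 0.0087003, 3/11 · 0.125 = 0.034091, 1/11 · 0.023148 = 0.0021044, 4/11 · 0.074074 = 0.026936, 2/11 · 0.087791 = 0.015962; these sum to 0.087794.
So P(urn E | data) = (0.015962) / (0.087794) = 0.18181.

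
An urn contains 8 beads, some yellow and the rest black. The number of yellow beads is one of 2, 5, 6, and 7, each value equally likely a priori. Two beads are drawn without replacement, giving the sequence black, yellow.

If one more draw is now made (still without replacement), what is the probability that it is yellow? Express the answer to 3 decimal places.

0.630

Under each hypothesis, the probability of the observed sequence is: P(data | r = 2) = (6/8)(2/7) = 3/14; P(data | r = 5) = (3/8)(5/7) = 15/56; P(data | r = 6) = (2/8)(6/7) = 3/14; P(data | r = 7) = (1/8)(7/7) = 1/8.
Multiplying each by its prior: 1/4 · 3/14 = 3/56, 1/4 · 15/56 = 15/224, 1/4 · 3/14 = 3/56, 1/4 · 1/8 = 1/32; with total 23/112.
Dividing through by the total gives posterior P(r = 2 | data) = 6/23, P(r = 5 | data) = 15/46, P(r = 6 | data) = 6/23, P(r = 7 | data) = 7/46.
The predictive probability is P(yellow next | data) = (1/6)(6/23) + (2/3)(15/46) + (5/6)(6/23) + (1)(7/46) = 29/46.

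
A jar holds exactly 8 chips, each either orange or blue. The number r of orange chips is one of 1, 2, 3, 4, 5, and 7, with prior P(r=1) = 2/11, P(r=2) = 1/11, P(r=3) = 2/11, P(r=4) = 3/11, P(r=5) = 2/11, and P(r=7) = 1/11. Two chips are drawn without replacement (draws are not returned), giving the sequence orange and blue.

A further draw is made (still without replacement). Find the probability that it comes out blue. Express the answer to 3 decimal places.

For each hypothesis, P(data | H) works out to: P(data | r = 1) = (1/8)(7/7) = 1/8; P(data | r = 2) = (2/8)(6/7) = 3/14; P(data | r = 3) = (3/8)(5/7) = 15/56; P(data | r = 4) = (4/8)(4/7) = 2/7; P(data | r = 5) = (5/8)(3/7) = 15/56; P(data | r = 7) = (7/8)(1/7) = 1/8.
Weighting by the prior gives 2/11 · 1/8 = 1/44, 1/11 · 3/14 = 3/154, 2/11 · 15/56 = 15/308, 3/11 · 2/7 = 6/77, 2/11 · 15/56 = 15/308, 1/11 · 1/8 = 1/88; these sum to 141/616.
Normalising, the posterior is P(r = 1 | data) = 14/141, P(r = 2 | data) = 4/47, P(r = 3 | data) = 10/47, P(r = 4 | data) = 16/47, P(r = 5 | data) = 10/47, P(r = 7 | data) = 7/141.
Averaging over the posterior, P(blue next | data) = (1)(14/141) + (5/6)(4/47) + (2/3)(10/47) + (1/2)(16/47) + (1/3)(10/47) + (0)(7/141) = 26/47.

0.553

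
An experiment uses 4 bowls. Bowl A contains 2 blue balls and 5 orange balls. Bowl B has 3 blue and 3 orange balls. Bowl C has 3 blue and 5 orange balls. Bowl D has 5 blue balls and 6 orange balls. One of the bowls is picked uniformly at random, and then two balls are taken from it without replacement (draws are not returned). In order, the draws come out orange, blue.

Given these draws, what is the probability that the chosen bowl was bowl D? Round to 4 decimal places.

0.2528

Compute the likelihood of the observed sequence for each case: P(data | bowl A) = (5/7)(2/6) = 0.2381; P(data | bowl B) = (3/6)(3/5) = 0.3; P(data | bowl C) = (5/8)(3/7) = 0.26786; P(data | bowl D) = (6/11)(5/10) = 0.27273.
The prior-weighted likelihoods are 1/4 · 0.2381 = 0.059524, 1/4 · 0.3 = 0.075, 1/4 · 0.26786 = 0.066964, 1/4 · 0.27273 = 0.068182; with total 0.26967.
Therefore the posterior P(bowl D | data) = (0.068182) / (0.26967) = 0.25283.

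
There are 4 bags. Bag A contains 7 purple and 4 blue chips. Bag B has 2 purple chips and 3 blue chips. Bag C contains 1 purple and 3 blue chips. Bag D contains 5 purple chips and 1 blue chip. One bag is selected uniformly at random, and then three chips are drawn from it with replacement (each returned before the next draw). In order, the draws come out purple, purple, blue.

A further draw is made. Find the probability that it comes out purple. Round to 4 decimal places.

Under each hypothesis, the probability of the observed sequence is: P(data | bag A) = (7/11)(7/11)(4/11) = 0.14726; P(data | bag B) = (2/5)(2/5)(3/5) = 0.096; P(data | bag C) = (1/4)(1/4)(3/4) = 0.046875; P(data | bag D) = (5/6)(5/6)(1/6) = 0.11574.
The prior-weighted likelihoods are 1/4 · 0.14726 = 0.036814, 1/4 · 0.096 = 0.024, 1/4 · 0.046875 = 0.011719, 1/4 · 0.11574 = 0.028935; with total 0.10147.
Normalising, the posterior is P(bag A | data) = 0.36282, P(bag B | data) = 0.23653, P(bag C | data) = 0.11549, P(bag D | data) = 0.28516.
So P(purple next | data) = Σ P(purple next | H) P(H | data) = (7/11)(0.36282) + (2/5)(0.23653) + (1/4)(0.11549) + (5/6)(0.28516) = 0.592.

0.5920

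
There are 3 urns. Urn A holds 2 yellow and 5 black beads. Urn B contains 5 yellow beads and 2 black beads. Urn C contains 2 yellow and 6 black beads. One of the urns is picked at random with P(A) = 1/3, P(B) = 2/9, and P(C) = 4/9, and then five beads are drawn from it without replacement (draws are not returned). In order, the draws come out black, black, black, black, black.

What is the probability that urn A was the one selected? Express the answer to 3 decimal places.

Under each hypothesis, the probability of the observed sequence is: P(data | urn A) = (5/7)(4/6)(3/5)(2/4)(1/3) = 1/21; P(data | urn B) = (2/7)(1/6)(0/5) = 0; P(data | urn C) = (6/8)(5/7)(4/6)(3/5)(2/4) = 3/28.
The prior-weighted likelihoods are 1/3 · 1/21 = 1/63, 2/9 · 0 = 0, 4/9 · 3/28 = 1/21; summing to 4/63.
Therefore the posterior P(urn A | data) = (1/63) / (4/63) = 1/4.

0.250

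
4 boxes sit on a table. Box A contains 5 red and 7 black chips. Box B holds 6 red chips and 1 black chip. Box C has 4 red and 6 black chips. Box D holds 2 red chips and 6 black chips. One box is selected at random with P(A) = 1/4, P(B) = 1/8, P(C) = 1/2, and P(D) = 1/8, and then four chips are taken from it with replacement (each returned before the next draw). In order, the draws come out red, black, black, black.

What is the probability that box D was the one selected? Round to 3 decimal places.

Compute the likelihood of the observed sequence for each case: P(data | box A) = (5/12)(7/12)(7/12)(7/12) = 0.082706; P(data | box B) = (6/7)(1/7)(1/7)(1/7) = 0.002499; P(data | box C) = (4/10)(6/10)(6/10)(6/10) = 0.0864; P(data | box D) = (2/8)(6/8)(6/8)(6/8) = 0.10547.
The prior-weighted likelihoods are 1/4 · 0.082706 = 0.020677, 1/8 · 0.002499 = 0.00031237, 1/2 · 0.0864 = 0.0432, 1/8 · 0.10547 = 0.013184; these sum to 0.077373.
Hence P(box D | data) = (0.013184) / (0.077373) = 0.17039.

0.170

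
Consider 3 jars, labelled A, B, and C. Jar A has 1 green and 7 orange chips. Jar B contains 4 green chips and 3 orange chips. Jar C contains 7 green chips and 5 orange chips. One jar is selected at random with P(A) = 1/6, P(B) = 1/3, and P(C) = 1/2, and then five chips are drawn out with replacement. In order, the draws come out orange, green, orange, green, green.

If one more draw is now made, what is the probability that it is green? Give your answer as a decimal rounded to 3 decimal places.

0.575

Compute the likelihood of the observed sequence for each case: P(data | jar A) = (7/8)(1/8)(7/8)(1/8)(1/8) = 0.0014954; P(data | jar B) = (3/7)(4/7)(3/7)(4/7)(4/7) = 0.034271; P(data | jar C) = (5/12)(7/12)(5/12)(7/12)(7/12) = 0.034461.
Multiplying each by its prior: 1/6 · 0.0014954 = 0.00024923, 1/3 · 0.034271 = 0.011424, 1/2 · 0.034461 = 0.017231; with total 0.028904.
Normalising, the posterior is P(jar A | data) = 0.0086227, P(jar B | data) = 0.39524, P(jar C | data) = 0.59614.
So P(green next | data) = Σ P(green next | H) P(H | data) = (1/8)(0.0086227) + (4/7)(0.39524) + (7/12)(0.59614) = 0.57468.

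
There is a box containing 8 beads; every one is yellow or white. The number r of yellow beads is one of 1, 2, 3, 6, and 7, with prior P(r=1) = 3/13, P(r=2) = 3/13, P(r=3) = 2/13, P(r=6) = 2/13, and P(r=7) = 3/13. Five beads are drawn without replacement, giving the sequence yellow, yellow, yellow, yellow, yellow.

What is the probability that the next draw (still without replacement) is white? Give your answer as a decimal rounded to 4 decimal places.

Compute the likelihood of the observed sequence for each case: P(data | r = 1) = (1/8)(0/7) = 0; P(data | r = 2) = (2/8)(1/7)(0/6) = 0; P(data | r = 3) = (3/8)(2/7)(1/6)(0/5) = 0; P(data | r = 6) = (6/8)(5/7)(4/6)(3/5)(2/4) = 3/28; P(data | r = 7) = (7/8)(6/7)(5/6)(4/5)(3/4) = 3/8.
The prior-weighted likelihoods are 3/13 · 0 = 0, 3/13 · 0 = 0, 2/13 · 0 = 0, 2/13 · 3/28 = 3/182, 3/13 · 3/8 = 9/104; with total 75/728.
The posterior is then P(r = 1 | data) = 0, P(r = 2 | data) = 0, P(r = 3 | data) = 0, P(r = 6 | data) = 4/25, P(r = 7 | data) = 21/25.
So P(white next | data) = Σ P(white next | H) P(H | data) = (2/3)(4/25) + (1/3)(21/25) = 29/75.

0.3867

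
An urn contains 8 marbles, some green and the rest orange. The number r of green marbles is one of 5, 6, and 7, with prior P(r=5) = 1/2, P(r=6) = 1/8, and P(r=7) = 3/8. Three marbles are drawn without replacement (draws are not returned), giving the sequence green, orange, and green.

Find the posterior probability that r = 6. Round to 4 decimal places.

0.1408

Under each hypothesis, the probability of the observed sequence is: P(data | r = 5) = (5/8)(3/7)(4/6) = 5/28; P(data | r = 6) = (6/8)(2/7)(5/6) = 5/28; P(data | r = 7) = (7/8)(1/7)(6/6) = 1/8.
The prior-weighted likelihoods are 1/2 · 5/28 = 5/56, 1/8 · 5/28 = 5/224, 3/8 · 1/8 = 3/64; summing to 71/448.
Hence P(r = 6 | data) = (5/224) / (71/448) = 10/71.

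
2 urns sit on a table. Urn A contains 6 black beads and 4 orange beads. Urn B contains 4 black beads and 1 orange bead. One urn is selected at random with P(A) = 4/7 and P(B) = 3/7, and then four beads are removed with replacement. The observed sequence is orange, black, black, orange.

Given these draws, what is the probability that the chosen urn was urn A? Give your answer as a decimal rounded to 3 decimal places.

For each hypothesis, P(data | H) works out to: P(data | urn A) = (4/10)(6/10)(6/10)(4/10) = 0.0576; P(data | urn B) = (1/5)(4/5)(4/5)(1/5) = 0.0256.
Weighting by the prior gives 4/7 · 0.0576 = 0.032914, 3/7 · 0.0256 = 0.010971; summing to 0.043886.
Hence P(urn A | data) = (0.032914) / (0.043886) = 0.75.

0.750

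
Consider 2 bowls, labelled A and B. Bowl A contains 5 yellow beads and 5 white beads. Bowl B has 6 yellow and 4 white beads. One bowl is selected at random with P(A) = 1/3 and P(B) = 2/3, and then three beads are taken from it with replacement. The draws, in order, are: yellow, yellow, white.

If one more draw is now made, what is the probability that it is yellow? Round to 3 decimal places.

Under each hypothesis, the probability of the observed sequence is: P(data | bowl A) = (5/10)(5/10)(5/10) = 0.125; P(data | bowl B) = (6/10)(6/10)(4/10) = 0.144.
Multiplying each by its prior: 1/3 · 0.125 = 0.041667, 2/3 · 0.144 = 0.096; with total 0.13767.
The posterior is then P(bowl A | data) = 0.30266, P(bowl B | data) = 0.69734.
So P(yellow next | data) = Σ P(yellow next | H) P(H | data) = (1/2)(0.30266) + (3/5)(0.69734) = 0.56973.

0.570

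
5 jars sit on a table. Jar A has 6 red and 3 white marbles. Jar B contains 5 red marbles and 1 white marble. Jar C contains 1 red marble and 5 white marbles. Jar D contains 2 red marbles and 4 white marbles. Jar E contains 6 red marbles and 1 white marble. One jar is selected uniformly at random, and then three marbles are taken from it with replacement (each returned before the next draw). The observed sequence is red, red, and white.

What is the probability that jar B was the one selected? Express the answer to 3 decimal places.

Compute the likelihood of the observed sequence for each case: P(data | jar A) = (6/9)(6/9)(3/9) = 0.14815; P(data | jar B) = (5/6)(5/6)(1/6) = 0.11574; P(data | jar C) = (1/6)(1/6)(5/6) = 0.023148; P(data | jar D) = (2/6)(2/6)(4/6) = 0.074074; P(data | jar E) = (6/7)(6/7)(1/7) = 0.10496.
Weighting by the prior gives 1/5 · 0.14815 = 0.02963, 1/5 · 0.11574 = 0.023148, 1/5 · 0.023148 = 0.0046296, 1/5 · 0.074074 = 0.014815, 1/5 · 0.10496 = 0.020991; with total 0.093213.
Hence P(jar B | data) = (0.023148) / (0.093213) = 0.24833.

0.248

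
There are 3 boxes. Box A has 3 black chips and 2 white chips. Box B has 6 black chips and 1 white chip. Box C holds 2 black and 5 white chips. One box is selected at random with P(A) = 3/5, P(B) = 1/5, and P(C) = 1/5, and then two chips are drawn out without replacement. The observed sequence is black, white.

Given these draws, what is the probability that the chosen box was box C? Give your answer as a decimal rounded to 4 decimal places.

0.1859

Compute the likelihood of the observed sequence for each case: P(data | box A) = (3/5)(2/4) = 0.3; P(data | box B) = (6/7)(1/6) = 0.14286; P(data | box C) = (2/7)(5/6) = 0.2381.
Weighting by the prior gives 3/5 · 0.3 = 0.18, 1/5 · 0.14286 = 0.028571, 1/5 · 0.2381 = 0.047619; these sum to 0.25619.
Hence P(box C | data) = (0.047619) / (0.25619) = 0.18587.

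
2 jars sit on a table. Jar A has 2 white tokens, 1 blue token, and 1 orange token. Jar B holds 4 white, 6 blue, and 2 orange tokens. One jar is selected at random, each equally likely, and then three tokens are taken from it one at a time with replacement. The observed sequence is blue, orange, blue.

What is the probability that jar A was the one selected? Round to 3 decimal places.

For each hypothesis, P(data | H) works out to: P(data | jar A) = (1/4)(1/4)(1/4) = 1/64; P(data | jar B) = (6/12)(2/12)(6/12) = 1/24.
The prior-weighted likelihoods are 1/2 · 1/64 = 1/128, 1/2 · 1/24 = 1/48; these sum to 11/384.
Hence P(jar A | data) = (1/128) / (11/384) = 3/11.

0.273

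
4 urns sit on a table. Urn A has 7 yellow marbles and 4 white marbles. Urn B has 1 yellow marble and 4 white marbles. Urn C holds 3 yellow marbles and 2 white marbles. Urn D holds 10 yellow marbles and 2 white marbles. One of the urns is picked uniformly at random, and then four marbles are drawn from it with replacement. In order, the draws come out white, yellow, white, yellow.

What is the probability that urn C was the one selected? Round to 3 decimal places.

The likelihood of the observed sequence under each hypothesis: P(data | urn A) = (4/11)(7/11)(4/11)(7/11) = 0.053548; P(data | urn B) = (4/5)(1/5)(4/5)(1/5) = 0.0256; P(data | urn C) = (2/5)(3/5)(2/5)(3/5) = 0.0576; P(data | urn D) = (2/12)(10/12)(2/12)(10/12) = 0.01929.
The prior-weighted likelihoods are 1/4 · 0.053548 = 0.013387, 1/4 · 0.0256 = 0.0064, 1/4 · 0.0576 = 0.0144, 1/4 · 0.01929 = 0.0048225; with total 0.03901.
By Bayes' rule, P(urn C | data) = (0.0144) / (0.03901) = 0.36914.

0.369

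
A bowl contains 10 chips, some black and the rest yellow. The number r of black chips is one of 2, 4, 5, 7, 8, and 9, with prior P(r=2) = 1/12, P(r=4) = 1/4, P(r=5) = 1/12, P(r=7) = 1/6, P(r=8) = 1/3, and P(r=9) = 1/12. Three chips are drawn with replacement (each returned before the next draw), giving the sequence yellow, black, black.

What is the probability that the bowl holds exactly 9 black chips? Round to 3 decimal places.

For each hypothesis, P(data | H) works out to: P(data | r = 2) = (8/10)(2/10)(2/10) = 0.032; P(data | r = 4) = (6/10)(4/10)(4/10) = 0.096; P(data | r = 5) = (5/10)(5/10)(5/10) = 0.125; P(data | r = 7) = (3/10)(7/10)(7/10) = 0.147; P(data | r = 8) = (2/10)(8/10)(8/10) = 0.128; P(data | r = 9) = (1/10)(9/10)(9/10) = 0.081.
The prior-weighted likelihoods are 1/12 · 0.032 = 0.0026667, 1/4 · 0.096 = 0.024, 1/12 · 0.125 = 0.010417, 1/6 · 0.147 = 0.0245, 1/3 · 0.128 = 0.042667, 1/12 · 0.081 = 0.00675; summing to 0.111.
So P(r = 9 | data) = (0.00675) / (0.111) = 0.060811.

0.061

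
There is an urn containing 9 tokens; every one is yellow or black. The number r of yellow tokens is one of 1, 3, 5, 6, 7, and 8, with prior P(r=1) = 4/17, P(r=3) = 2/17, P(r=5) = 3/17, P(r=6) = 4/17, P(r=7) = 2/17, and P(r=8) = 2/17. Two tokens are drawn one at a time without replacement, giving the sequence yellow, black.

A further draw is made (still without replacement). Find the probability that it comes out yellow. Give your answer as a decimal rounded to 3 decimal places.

Under each hypothesis, the probability of the observed sequence is: P(data | r = 1) = (1/9)(8/8) = 1/9; P(data | r = 3) = (3/9)(6/8) = 1/4; P(data | r = 5) = (5/9)(4/8) = 5/18; P(data | r = 6) = (6/9)(3/8) = 1/4; P(data | r = 7) = (7/9)(2/8) = 7/36; P(data | r = 8) = (8/9)(1/8) = 1/9.
The prior-weighted likelihoods are 4/17 · 1/9 = 4/153, 2/17 · 1/4 = 1/34, 3/17 · 5/18 = 5/102, 4/17 · 1/4 = 1/17, 2/17 · 7/36 = 7/306, 2/17 · 1/9 = 2/153; with total 61/306.
Normalising, the posterior is P(r = 1 | data) = 8/61, P(r = 3 | data) = 9/61, P(r = 5 | data) = 15/61, P(r = 6 | data) = 18/61, P(r = 7 | data) = 7/61, P(r = 8 | data) = 4/61.
The predictive probability is P(yellow next | data) = (0)(8/61) + (2/7)(9/61) + (4/7)(15/61) + (5/7)(18/61) + (6/7)(7/61) + (1)(4/61) = 34/61.

0.557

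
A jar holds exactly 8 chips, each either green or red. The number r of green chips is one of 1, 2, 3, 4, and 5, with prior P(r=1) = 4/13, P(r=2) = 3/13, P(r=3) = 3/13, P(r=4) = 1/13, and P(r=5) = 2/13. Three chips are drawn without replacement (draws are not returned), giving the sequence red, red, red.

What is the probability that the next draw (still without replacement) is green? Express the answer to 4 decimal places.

Under each hypothesis, the probability of the observed sequence is: P(data | r = 1) = (7/8)(6/7)(5/6) = 5/8; P(data | r = 2) = (6/8)(5/7)(4/6) = 5/14; P(data | r = 3) = (5/8)(4/7)(3/6) = 5/28; P(data | r = 4) = (4/8)(3/7)(2/6) = 1/14; P(data | r = 5) = (3/8)(2/7)(1/6) = 1/56.
The prior-weighted likelihoods are 4/13 · 5/8 = 5/26, 3/13 · 5/14 = 15/182, 3/13 · 5/28 = 15/364, 1/13 · 1/14 = 1/182, 2/13 · 1/56 = 1/364; these sum to 59/182.
Dividing through by the total gives posterior P(r = 1 | data) = 35/59, P(r = 2 | data) = 15/59, P(r = 3 | data) = 15/118, P(r = 4 | data) = 1/59, P(r = 5 | data) = 1/118.
The predictive probability is P(green next | data) = (1/5)(35/59) + (2/5)(15/59) + (3/5)(15/118) + (4/5)(1/59) + (1)(1/118) = 94/295.

0.3186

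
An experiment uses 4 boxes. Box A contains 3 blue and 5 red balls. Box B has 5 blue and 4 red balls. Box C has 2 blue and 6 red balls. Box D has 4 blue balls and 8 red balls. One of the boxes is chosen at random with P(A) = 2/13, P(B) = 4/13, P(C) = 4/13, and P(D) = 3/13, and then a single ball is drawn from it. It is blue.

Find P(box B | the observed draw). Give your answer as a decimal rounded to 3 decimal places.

The likelihood of this draw under each hypothesis: P(data | box A) = (3/8) = 3/8; P(data | box B) = (5/9) = 5/9; P(data | box C) = (2/8) = 1/4; P(data | box D) = (4/12) = 1/3.
Multiplying each by its prior: 2/13 · 3/8 = 3/52, 4/13 · 5/9 = 20/117, 4/13 · 1/4 = 1/13, 3/13 · 1/3 = 1/13; summing to 179/468.
By Bayes' rule, P(box B | data) = (20/117) / (179/468) = 80/179.

0.447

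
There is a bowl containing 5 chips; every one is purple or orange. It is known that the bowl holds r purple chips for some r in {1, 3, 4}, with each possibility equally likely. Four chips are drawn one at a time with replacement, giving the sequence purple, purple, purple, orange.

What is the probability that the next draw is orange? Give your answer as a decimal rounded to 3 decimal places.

Compute the likelihood of the observed sequence for each case: P(data | r = 1) = (1/5)(1/5)(1/5)(4/5) = 0.0064; P(data | r = 3) = (3/5)(3/5)(3/5)(2/5) = 0.0864; P(data | r = 4) = (4/5)(4/5)(4/5)(1/5) = 0.1024.
The prior-weighted likelihoods are 1/3 · 0.0064 = 0.0021333, 1/3 · 0.0864 = 0.0288, 1/3 · 0.1024 = 0.034133; these sum to 0.065067.
Normalising, the posterior is P(r = 1 | data) = 0.032787, P(r = 3 | data) = 0.44262, P(r = 4 | data) = 0.52459.
So P(orange next | data) = Σ P(orange next | H) P(H | data) = (4/5)(0.032787) + (2/5)(0.44262) + (1/5)(0.52459) = 0.3082.

0.308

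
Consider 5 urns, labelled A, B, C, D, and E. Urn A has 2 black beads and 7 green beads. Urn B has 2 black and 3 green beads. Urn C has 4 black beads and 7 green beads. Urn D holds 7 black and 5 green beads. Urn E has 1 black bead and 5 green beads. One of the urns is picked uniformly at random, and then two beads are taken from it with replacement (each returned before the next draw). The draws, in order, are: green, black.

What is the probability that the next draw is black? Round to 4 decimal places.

Under each hypothesis, the probability of the observed sequence is: P(data | urn A) = (7/9)(2/9) = 0.17284; P(data | urn B) = (3/5)(2/5) = 0.24; P(data | urn C) = (7/11)(4/11) = 0.2314; P(data | urn D) = (5/12)(7/12) = 0.24306; P(data | urn E) = (5/6)(1/6) = 0.13889.
Multiplying each by its prior: 1/5 · 0.17284 = 0.034568, 1/5 · 0.24 = 0.048, 1/5 · 0.2314 = 0.046281, 1/5 · 0.24306 = 0.048611, 1/5 · 0.13889 = 0.027778; with total 0.20524.
The posterior is then P(urn A | data) = 0.16843, P(urn B | data) = 0.23388, P(urn C | data) = 0.2255, P(urn D | data) = 0.23685, P(urn E | data) = 0.13534.
The predictive probability is P(black next | data) = (2/9)(0.16843) + (2/5)(0.23388) + (4/11)(0.2255) + (7/12)(0.23685) + (1/6)(0.13534) = 0.3737.

0.3737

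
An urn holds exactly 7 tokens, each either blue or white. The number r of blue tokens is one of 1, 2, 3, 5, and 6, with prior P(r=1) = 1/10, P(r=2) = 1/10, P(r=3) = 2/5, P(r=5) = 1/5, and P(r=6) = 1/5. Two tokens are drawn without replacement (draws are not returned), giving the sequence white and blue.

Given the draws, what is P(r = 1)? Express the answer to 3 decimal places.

The likelihood of the observed sequence under each hypothesis: P(data | r = 1) = (6/7)(1/6) = 1/7; P(data | r = 2) = (5/7)(2/6) = 5/21; P(data | r = 3) = (4/7)(3/6) = 2/7; P(data | r = 5) = (2/7)(5/6) = 5/21; P(data | r = 6) = (1/7)(6/6) = 1/7.
The prior-weighted likelihoods are 1/10 · 1/7 = 1/70, 1/10 · 5/21 = 1/42, 2/5 · 2/7 = 4/35, 1/5 · 5/21 = 1/21, 1/5 · 1/7 = 1/35; summing to 8/35.
Hence P(r = 1 | data) = (1/70) / (8/35) = 1/16.

0.063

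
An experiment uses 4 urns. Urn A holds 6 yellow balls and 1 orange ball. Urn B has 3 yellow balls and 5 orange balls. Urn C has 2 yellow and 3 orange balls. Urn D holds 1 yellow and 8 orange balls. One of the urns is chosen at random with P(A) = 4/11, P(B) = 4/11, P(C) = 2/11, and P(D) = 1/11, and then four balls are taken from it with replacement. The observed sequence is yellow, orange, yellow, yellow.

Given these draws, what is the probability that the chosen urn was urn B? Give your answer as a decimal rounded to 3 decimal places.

0.231

Under each hypothesis, the probability of the observed sequence is: P(data | urn A) = (6/7)(1/7)(6/7)(6/7) = 0.089963; P(data | urn B) = (3/8)(5/8)(3/8)(3/8) = 0.032959; P(data | urn C) = (2/5)(3/5)(2/5)(2/5) = 0.0384; P(data | urn D) = (1/9)(8/9)(1/9)(1/9) = 0.0012193.
Multiplying each by its prior: 4/11 · 0.089963 = 0.032714, 4/11 · 0.032959 = 0.011985, 2/11 · 0.0384 = 0.0069818, 1/11 · 0.0012193 = 0.00011085; with total 0.051791.
Hence P(urn B | data) = (0.011985) / (0.051791) = 0.23141.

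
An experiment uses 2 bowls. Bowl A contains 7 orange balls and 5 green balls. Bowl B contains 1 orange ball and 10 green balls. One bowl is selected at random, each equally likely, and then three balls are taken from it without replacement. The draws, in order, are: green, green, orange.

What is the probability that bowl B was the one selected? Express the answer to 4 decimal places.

0.4615

Compute the likelihood of the observed sequence for each case: P(data | bowl A) = (5/12)(4/11)(7/10) = 7/66; P(data | bowl B) = (10/11)(9/10)(1/9) = 1/11.
The prior-weighted likelihoods are 1/2 · 7/66 = 7/132, 1/2 · 1/11 = 1/22; with total 13/132.
By Bayes' rule, P(bowl B | data) = (1/22) / (13/132) = 6/13.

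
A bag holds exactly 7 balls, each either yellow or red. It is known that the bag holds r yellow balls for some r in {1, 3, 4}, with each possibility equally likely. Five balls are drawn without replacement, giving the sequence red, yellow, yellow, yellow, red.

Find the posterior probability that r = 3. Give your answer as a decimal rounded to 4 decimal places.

For each hypothesis, P(data | H) works out to: P(data | r = 1) = (6/7)(1/6)(0/5) = 0; P(data | r = 3) = (4/7)(3/6)(2/5)(1/4)(3/3) = 1/35; P(data | r = 4) = (3/7)(4/6)(3/5)(2/4)(2/3) = 2/35.
The prior-weighted likelihoods are 1/3 · 0 = 0, 1/3 · 1/35 = 1/105, 1/3 · 2/35 = 2/105; with total 1/35.
So P(r = 3 | data) = (1/105) / (1/35) = 1/3.

0.3333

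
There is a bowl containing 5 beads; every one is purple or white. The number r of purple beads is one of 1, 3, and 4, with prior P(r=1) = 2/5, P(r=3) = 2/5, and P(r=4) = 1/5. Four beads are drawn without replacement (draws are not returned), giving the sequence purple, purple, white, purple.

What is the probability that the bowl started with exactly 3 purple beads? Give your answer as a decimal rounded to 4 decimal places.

For each hypothesis, P(data | H) works out to: P(data | r = 1) = (1/5)(0/4) = 0; P(data | r = 3) = (3/5)(2/4)(2/3)(1/2) = 1/10; P(data | r = 4) = (4/5)(3/4)(1/3)(2/2) = 1/5.
Multiplying each by its prior: 2/5 · 0 = 0, 2/5 · 1/10 = 1/25, 1/5 · 1/5 = 1/25; with total 2/25.
So P(r = 3 | data) = (1/25) / (2/25) = 1/2.

0.5000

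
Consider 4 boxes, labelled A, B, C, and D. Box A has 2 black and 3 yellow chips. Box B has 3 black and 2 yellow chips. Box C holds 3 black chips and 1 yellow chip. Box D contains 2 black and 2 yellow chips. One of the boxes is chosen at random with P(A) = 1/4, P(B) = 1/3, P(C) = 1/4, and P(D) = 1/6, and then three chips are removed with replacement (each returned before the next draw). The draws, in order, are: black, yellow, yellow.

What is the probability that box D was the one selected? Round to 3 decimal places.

0.207

The likelihood of the observed sequence under each hypothesis: P(data | box A) = (2/5)(3/5)(3/5) = 0.144; P(data | box B) = (3/5)(2/5)(2/5) = 0.096; P(data | box C) = (3/4)(1/4)(1/4) = 0.046875; P(data | box D) = (2/4)(2/4)(2/4) = 0.125.
The prior-weighted likelihoods are 1/4 · 0.144 = 0.036, 1/3 · 0.096 = 0.032, 1/4 · 0.046875 = 0.011719, 1/6 · 0.125 = 0.020833; with total 0.10055.
So P(box D | data) = (0.020833) / (0.10055) = 0.20719.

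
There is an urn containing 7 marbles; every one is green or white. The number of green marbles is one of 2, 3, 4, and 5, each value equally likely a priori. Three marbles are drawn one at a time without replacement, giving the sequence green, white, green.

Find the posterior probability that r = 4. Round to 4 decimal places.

Under each hypothesis, the probability of the observed sequence is: P(data | r = 2) = (2/7)(5/6)(1/5) = 1/21; P(data | r = 3) = (3/7)(4/6)(2/5) = 4/35; P(data | r = 4) = (4/7)(3/6)(3/5) = 6/35; P(data | r = 5) = (5/7)(2/6)(4/5) = 4/21.
Weighting by the prior gives 1/4 · 1/21 = 1/84, 1/4 · 4/35 = 1/35, 1/4 · 6/35 = 3/70, 1/4 · 4/21 = 1/21; summing to 11/84.
Hence P(r = 4 | data) = (3/70) / (11/84) = 18/55.

0.3273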